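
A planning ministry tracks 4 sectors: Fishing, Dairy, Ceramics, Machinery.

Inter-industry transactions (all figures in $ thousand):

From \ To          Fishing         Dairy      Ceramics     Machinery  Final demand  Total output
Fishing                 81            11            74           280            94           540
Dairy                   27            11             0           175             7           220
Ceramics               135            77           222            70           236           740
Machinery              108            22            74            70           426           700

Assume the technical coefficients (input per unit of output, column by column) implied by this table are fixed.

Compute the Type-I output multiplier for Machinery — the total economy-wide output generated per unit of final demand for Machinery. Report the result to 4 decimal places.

Technical coefficients a_ij = z_ij / X_j:
  a_11 = 81/540 = 0.15, a_21 = 27/540 = 0.05, a_31 = 135/540 = 0.25, a_41 = 108/540 = 0.20
  a_12 = 11/220 = 0.05, a_22 = 11/220 = 0.05, a_32 = 77/220 = 0.35, a_42 = 22/220 = 0.10
  a_13 = 74/740 = 0.10, a_23 = 0/740 = 0.00, a_33 = 222/740 = 0.30, a_43 = 74/740 = 0.10
  a_14 = 280/700 = 0.40, a_24 = 175/700 = 0.25, a_34 = 70/700 = 0.10, a_44 = 70/700 = 0.10
I − A =
  [   0.85    -0.05    -0.10    -0.40]
  [  -0.05     0.95     0.00    -0.25]
  [  -0.25    -0.35     0.70    -0.10]
  [  -0.20    -0.10    -0.10     0.90]
Compute the cofactors C_ij = (−1)^(i+j)·(3×3 minor ij) of I−A; the adjugate is their transpose:
adj(I−A) = Cᵀ =
  [ 0.56275   0.10550   0.12225   0.29300]
  [ 0.07225   0.43650   0.03275   0.15700]
  [ 0.26025   0.27050   0.62275   0.26000]
  [ 0.16200   0.10200   0.10000   0.53800]
det(I−A) = Σ_j (I−A)_1j·C_1j = (0.85)(0.56275) + (-0.05)(0.07225) + (-0.10)(0.26025) + (-0.40)(0.16200) = 0.3839
(I − A)⁻¹ = adj(I−A) / det(I−A) ≈
  [   1.46588     0.27481     0.31844     0.76322]
  [   0.18820     1.13701     0.08531     0.40896]
  [   0.67791     0.70461     1.62217     0.67726]
  [   0.42198     0.26569     0.26048     1.40141]
The output multiplier for sector j is the column-j sum of the Leontief inverse (I − A)⁻¹ = adj(I−A) / det(I−A).
Column 4 of adj(I−A): (0.29300, 0.15700, 0.26000, 0.53800); det(I−A) = 0.3839.
m_4 = (0.29300 + 0.15700 + 0.26000 + 0.53800) / 0.3839 = 1.248 / 0.3839 ≈ 3.2508.

m_4 = 3.2508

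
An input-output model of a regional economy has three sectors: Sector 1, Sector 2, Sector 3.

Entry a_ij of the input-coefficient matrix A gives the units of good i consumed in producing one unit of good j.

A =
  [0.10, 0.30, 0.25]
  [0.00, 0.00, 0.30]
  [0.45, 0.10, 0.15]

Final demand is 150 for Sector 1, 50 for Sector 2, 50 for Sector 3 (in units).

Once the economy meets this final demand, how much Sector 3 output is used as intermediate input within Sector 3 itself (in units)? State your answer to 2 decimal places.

I − A =
  [   0.90    -0.30    -0.25]
  [   0.00     1.00    -0.30]
  [  -0.45    -0.10     0.85]
Cofactors of I−A, C_ij = (−1)^(i+j)·(minor ij) (rows/columns in the sector order above):
  C_11 = (1.00)(0.85) − (-0.30)(-0.10) = 0.8200
  C_12 = −[(0.00)(0.85) − (-0.30)(-0.45)] = 0.1350
  C_13 = (0.00)(-0.10) − (1.00)(-0.45) = 0.4500
  C_21 = −[(-0.30)(0.85) − (-0.25)(-0.10)] = 0.2800
  C_22 = (0.90)(0.85) − (-0.25)(-0.45) = 0.6525
  C_23 = −[(0.90)(-0.10) − (-0.30)(-0.45)] = 0.2250
  C_31 = (-0.30)(-0.30) − (-0.25)(1.00) = 0.3400
  C_32 = −[(0.90)(-0.30) − (-0.25)(0.00)] = 0.2700
  C_33 = (0.90)(1.00) − (-0.30)(0.00) = 0.9000
det(I−A) = Σ_j (I−A)_1j·C_1j = (0.90)(0.8200) + (-0.30)(0.1350) + (-0.25)(0.4500) = 0.5850
adj(I−A) = Cᵀ =
  [ 0.8200   0.2800   0.3400]
  [ 0.1350   0.6525   0.2700]
  [ 0.4500   0.2250   0.9000]
(I − A)⁻¹ = adj(I−A) / det(I−A) ≈
  [   1.4017     0.4786     0.5812]
  [   0.2308     1.1154     0.4615]
  [   0.7692     0.3846     1.5385]
First solve x = (I − A)⁻¹ d = adj(I−A)·d / det(I−A); in particular x_3 = (0.4500·150 + 0.2250·50 + 0.9000·50) / 0.5850 = 123.75 / 0.5850 ≈ 211.5385.
Intermediate flow from 3 to 3: z_33 = a_33 · x_3 = 0.15 × 123.75 / 0.5850 = 18.5625 / 0.5850 ≈ 31.73.

z_33 = 31.73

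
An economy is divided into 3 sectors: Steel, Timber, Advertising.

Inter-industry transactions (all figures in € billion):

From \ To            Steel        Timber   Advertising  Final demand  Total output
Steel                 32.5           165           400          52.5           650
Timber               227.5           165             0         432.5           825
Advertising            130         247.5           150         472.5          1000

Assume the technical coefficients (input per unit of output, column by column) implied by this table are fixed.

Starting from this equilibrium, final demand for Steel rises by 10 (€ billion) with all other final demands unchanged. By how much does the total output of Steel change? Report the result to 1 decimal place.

Δx_S = 14.2

Technical coefficients a_ij = z_ij / X_j:
  a_SS = 32.5/650 = 0.05, a_TS = 227.5/650 = 0.35, a_AS = 130/650 = 0.20
  a_ST = 165/825 = 0.20, a_TT = 165/825 = 0.20, a_AT = 247.5/825 = 0.30
  a_SA = 400/1000 = 0.40, a_TA = 0/1000 = 0.00, a_AA = 150/1000 = 0.15
I − A =
  [   0.95    -0.20    -0.40]
  [  -0.35     0.80     0.00]
  [  -0.20    -0.30     0.85]
Cofactors of I−A, C_ij = (−1)^(i+j)·(minor ij) (rows/columns in the sector order above):
  C_11 = (0.80)(0.85) − (0.00)(-0.30) = 0.6800
  C_12 = −[(-0.35)(0.85) − (0.00)(-0.20)] = 0.2975
  C_13 = (-0.35)(-0.30) − (0.80)(-0.20) = 0.2650
  C_21 = −[(-0.20)(0.85) − (-0.40)(-0.30)] = 0.2900
  C_22 = (0.95)(0.85) − (-0.40)(-0.20) = 0.7275
  C_23 = −[(0.95)(-0.30) − (-0.20)(-0.20)] = 0.3250
  C_31 = (-0.20)(0.00) − (-0.40)(0.80) = 0.3200
  C_32 = −[(0.95)(0.00) − (-0.40)(-0.35)] = 0.1400
  C_33 = (0.95)(0.80) − (-0.20)(-0.35) = 0.6900
det(I−A) = Σ_j (I−A)_1j·C_1j = (0.95)(0.6800) + (-0.20)(0.2975) + (-0.40)(0.2650) = 0.4805
adj(I−A) = Cᵀ =
  [ 0.6800   0.2900   0.3200]
  [ 0.2975   0.7275   0.1400]
  [ 0.2650   0.3250   0.6900]
(I − A)⁻¹ = adj(I−A) / det(I−A) ≈
  [   1.4152     0.6035     0.6660]
  [   0.6191     1.5140     0.2914]
  [   0.5515     0.6764     1.4360]
Δx = (I − A)⁻¹ Δd with Δd having +10 in the Steel component and 0 elsewhere.
So Δx_S = L_SS · (+10), where L_SS = adj(I−A)_SS / det(I−A) = 0.6800 / 0.4805.
Δx_S = 0.6800 × (+10) / 0.4805 = 6.80 / 0.4805 ≈ 14.2.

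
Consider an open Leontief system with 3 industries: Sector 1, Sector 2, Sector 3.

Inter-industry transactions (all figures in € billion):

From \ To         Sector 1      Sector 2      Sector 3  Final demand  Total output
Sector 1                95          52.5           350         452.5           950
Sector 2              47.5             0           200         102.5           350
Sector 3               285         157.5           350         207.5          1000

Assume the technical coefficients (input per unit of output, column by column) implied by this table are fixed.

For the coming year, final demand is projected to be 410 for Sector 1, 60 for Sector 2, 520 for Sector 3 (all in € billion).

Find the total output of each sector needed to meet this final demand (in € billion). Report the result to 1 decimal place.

Technical coefficients a_ij = z_ij / X_j:
  a_11 = 95/950 = 0.10, a_21 = 47.5/950 = 0.05, a_31 = 285/950 = 0.30
  a_12 = 52.5/350 = 0.15, a_22 = 0/350 = 0.00, a_32 = 157.5/350 = 0.45
  a_13 = 350/1000 = 0.35, a_23 = 200/1000 = 0.20, a_33 = 350/1000 = 0.35
I − A =
  [   0.90    -0.15    -0.35]
  [  -0.05     1.00    -0.20]
  [  -0.30    -0.45     0.65]
Cofactors of I−A, C_ij = (−1)^(i+j)·(minor ij) (rows/columns in the sector order above):
  C_11 = (1.00)(0.65) − (-0.20)(-0.45) = 0.5600
  C_12 = −[(-0.05)(0.65) − (-0.20)(-0.30)] = 0.0925
  C_13 = (-0.05)(-0.45) − (1.00)(-0.30) = 0.3225
  C_21 = −[(-0.15)(0.65) − (-0.35)(-0.45)] = 0.2550
  C_22 = (0.90)(0.65) − (-0.35)(-0.30) = 0.4800
  C_23 = −[(0.90)(-0.45) − (-0.15)(-0.30)] = 0.4500
  C_31 = (-0.15)(-0.20) − (-0.35)(1.00) = 0.3800
  C_32 = −[(0.90)(-0.20) − (-0.35)(-0.05)] = 0.1975
  C_33 = (0.90)(1.00) − (-0.15)(-0.05) = 0.8925
det(I−A) = Σ_j (I−A)_1j·C_1j = (0.90)(0.5600) + (-0.15)(0.0925) + (-0.35)(0.3225) = 0.37725
adj(I−A) = Cᵀ =
  [ 0.5600   0.2550   0.3800]
  [ 0.0925   0.4800   0.1975]
  [ 0.3225   0.4500   0.8925]
(I − A)⁻¹ = adj(I−A) / det(I−A) ≈
  [   1.4844     0.6759     1.0073]
  [   0.2452     1.2724     0.5235]
  [   0.8549     1.1928     2.3658]
x = (I − A)⁻¹ d = adj(I−A)·d / det(I−A), with det(I−A) = 0.37725:
  x_1 = (0.5600·410 + 0.2550·60 + 0.3800·520) / 0.37725 = 442.50 / 0.37725 ≈ 1173.0
  x_2 = (0.0925·410 + 0.4800·60 + 0.1975·520) / 0.37725 = 169.425 / 0.37725 ≈ 449.1
  x_3 = (0.3225·410 + 0.4500·60 + 0.8925·520) / 0.37725 = 623.325 / 0.37725 ≈ 1652.3

x_1 = 1173.0, x_2 = 449.1, x_3 = 1652.3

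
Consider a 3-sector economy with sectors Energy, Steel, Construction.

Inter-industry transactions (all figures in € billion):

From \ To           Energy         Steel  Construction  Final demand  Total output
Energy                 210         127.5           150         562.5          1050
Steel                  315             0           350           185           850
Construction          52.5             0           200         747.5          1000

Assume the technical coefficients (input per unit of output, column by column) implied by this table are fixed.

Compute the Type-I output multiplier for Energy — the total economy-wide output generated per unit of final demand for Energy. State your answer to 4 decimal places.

m_1 = 1.8649

Technical coefficients a_ij = z_ij / X_j:
  a_11 = 210/1050 = 0.20, a_21 = 315/1050 = 0.30, a_31 = 52.5/1050 = 0.05
  a_12 = 127.5/850 = 0.15, a_22 = 0/850 = 0.00, a_32 = 0/850 = 0.00
  a_13 = 150/1000 = 0.15, a_23 = 350/1000 = 0.35, a_33 = 200/1000 = 0.20
I − A =
  [   0.80    -0.15    -0.15]
  [  -0.30     1.00    -0.35]
  [  -0.05     0.00     0.80]
Cofactors of I−A, C_ij = (−1)^(i+j)·(minor ij) (rows/columns in the sector order above):
  C_11 = (1.00)(0.80) − (-0.35)(0.00) = 0.8000
  C_12 = −[(-0.30)(0.80) − (-0.35)(-0.05)] = 0.2575
  C_13 = (-0.30)(0.00) − (1.00)(-0.05) = 0.0500
  C_21 = −[(-0.15)(0.80) − (-0.15)(0.00)] = 0.1200
  C_22 = (0.80)(0.80) − (-0.15)(-0.05) = 0.6325
  C_23 = −[(0.80)(0.00) − (-0.15)(-0.05)] = 0.0075
  C_31 = (-0.15)(-0.35) − (-0.15)(1.00) = 0.2025
  C_32 = −[(0.80)(-0.35) − (-0.15)(-0.30)] = 0.3250
  C_33 = (0.80)(1.00) − (-0.15)(-0.30) = 0.7550
det(I−A) = Σ_j (I−A)_1j·C_1j = (0.80)(0.8000) + (-0.15)(0.2575) + (-0.15)(0.0500) = 0.593875
adj(I−A) = Cᵀ =
  [ 0.8000   0.1200   0.2025]
  [ 0.2575   0.6325   0.3250]
  [ 0.0500   0.0075   0.7550]
(I − A)⁻¹ = adj(I−A) / det(I−A) ≈
  [   1.34708     0.20206     0.34098]
  [   0.43359     1.06504     0.54725]
  [   0.08419     0.01263     1.27131]
The output multiplier for sector j is the column-j sum of the Leontief inverse (I − A)⁻¹ = adj(I−A) / det(I−A).
Column 1 of adj(I−A): (0.8000, 0.2575, 0.0500); det(I−A) = 0.593875.
m_1 = (0.8000 + 0.2575 + 0.0500) / 0.593875 = 1.1075 / 0.593875 ≈ 1.8649.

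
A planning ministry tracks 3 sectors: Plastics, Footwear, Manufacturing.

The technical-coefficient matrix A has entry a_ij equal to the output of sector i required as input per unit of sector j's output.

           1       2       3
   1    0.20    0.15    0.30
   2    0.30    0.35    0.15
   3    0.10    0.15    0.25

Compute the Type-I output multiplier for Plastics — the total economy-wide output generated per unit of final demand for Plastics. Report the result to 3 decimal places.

I − A =
  [   0.80    -0.15    -0.30]
  [  -0.30     0.65    -0.15]
  [  -0.10    -0.15     0.75]
Cofactors of I−A, C_ij = (−1)^(i+j)·(minor ij) (rows/columns in the sector order above):
  C_11 = (0.65)(0.75) − (-0.15)(-0.15) = 0.4650
  C_12 = −[(-0.30)(0.75) − (-0.15)(-0.10)] = 0.2400
  C_13 = (-0.30)(-0.15) − (0.65)(-0.10) = 0.1100
  C_21 = −[(-0.15)(0.75) − (-0.30)(-0.15)] = 0.1575
  C_22 = (0.80)(0.75) − (-0.30)(-0.10) = 0.5700
  C_23 = −[(0.80)(-0.15) − (-0.15)(-0.10)] = 0.1350
  C_31 = (-0.15)(-0.15) − (-0.30)(0.65) = 0.2175
  C_32 = −[(0.80)(-0.15) − (-0.30)(-0.30)] = 0.2100
  C_33 = (0.80)(0.65) − (-0.15)(-0.30) = 0.4750
det(I−A) = Σ_j (I−A)_1j·C_1j = (0.80)(0.4650) + (-0.15)(0.2400) + (-0.30)(0.1100) = 0.3030
adj(I−A) = Cᵀ =
  [ 0.4650   0.1575   0.2175]
  [ 0.2400   0.5700   0.2100]
  [ 0.1100   0.1350   0.4750]
(I − A)⁻¹ = adj(I−A) / det(I−A) ≈
  [   1.5347     0.5198     0.7178]
  [   0.7921     1.8812     0.6931]
  [   0.3630     0.4455     1.5677]
The output multiplier for sector j is the column-j sum of the Leontief inverse (I − A)⁻¹ = adj(I−A) / det(I−A).
Column 1 of adj(I−A): (0.4650, 0.2400, 0.1100); det(I−A) = 0.3030.
m_1 = (0.4650 + 0.2400 + 0.1100) / 0.3030 = 0.815 / 0.3030 ≈ 2.690.

m_1 = 2.690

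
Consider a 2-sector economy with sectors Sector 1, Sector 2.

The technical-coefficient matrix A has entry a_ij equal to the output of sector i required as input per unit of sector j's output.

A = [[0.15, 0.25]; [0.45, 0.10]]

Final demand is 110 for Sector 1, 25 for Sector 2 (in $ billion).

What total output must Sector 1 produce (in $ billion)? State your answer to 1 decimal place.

I − A =
  [   0.85    -0.25]
  [  -0.45     0.90]
det(I−A) = (0.85)(0.90) − (-0.25)(-0.45) = 0.6525
adj(I−A) = [[0.90, 0.25], [0.45, 0.85]]
(I − A)⁻¹ = adj(I−A) / det(I−A) ≈
  [   1.3793     0.3831]
  [   0.6897     1.3027]
x = (I − A)⁻¹ d = adj(I−A)·d / det(I−A), with det(I−A) = 0.6525:
  x_1 = (0.90·110 + 0.25·25) / 0.6525 = 105.25 / 0.6525 ≈ 161.3
  x_2 = (0.45·110 + 0.85·25) / 0.6525 = 70.75 / 0.6525 ≈ 108.4

x_1 = 161.3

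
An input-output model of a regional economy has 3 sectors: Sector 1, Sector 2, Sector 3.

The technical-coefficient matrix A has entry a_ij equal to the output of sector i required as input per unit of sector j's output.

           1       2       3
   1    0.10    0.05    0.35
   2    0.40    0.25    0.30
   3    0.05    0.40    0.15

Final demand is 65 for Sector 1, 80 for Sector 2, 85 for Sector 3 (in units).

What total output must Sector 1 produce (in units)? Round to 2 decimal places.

I − A =
  [   0.90    -0.05    -0.35]
  [  -0.40     0.75    -0.30]
  [  -0.05    -0.40     0.85]
Cofactors of I−A, C_ij = (−1)^(i+j)·(minor ij) (rows/columns in the sector order above):
  C_11 = (0.75)(0.85) − (-0.30)(-0.40) = 0.5175
  C_12 = −[(-0.40)(0.85) − (-0.30)(-0.05)] = 0.3550
  C_13 = (-0.40)(-0.40) − (0.75)(-0.05) = 0.1975
  C_21 = −[(-0.05)(0.85) − (-0.35)(-0.40)] = 0.1825
  C_22 = (0.90)(0.85) − (-0.35)(-0.05) = 0.7475
  C_23 = −[(0.90)(-0.40) − (-0.05)(-0.05)] = 0.3625
  C_31 = (-0.05)(-0.30) − (-0.35)(0.75) = 0.2775
  C_32 = −[(0.90)(-0.30) − (-0.35)(-0.40)] = 0.4100
  C_33 = (0.90)(0.75) − (-0.05)(-0.40) = 0.6550
det(I−A) = Σ_j (I−A)_1j·C_1j = (0.90)(0.5175) + (-0.05)(0.3550) + (-0.35)(0.1975) = 0.378875
adj(I−A) = Cᵀ =
  [ 0.5175   0.1825   0.2775]
  [ 0.3550   0.7475   0.4100]
  [ 0.1975   0.3625   0.6550]
(I − A)⁻¹ = adj(I−A) / det(I−A) ≈
  [   1.3659     0.4817     0.7324]
  [   0.9370     1.9729     1.0822]
  [   0.5213     0.9568     1.7288]
x = (I − A)⁻¹ d = adj(I−A)·d / det(I−A), with det(I−A) = 0.378875:
  x_1 = (0.5175·65 + 0.1825·80 + 0.2775·85) / 0.378875 = 71.825 / 0.378875 ≈ 189.57
  x_2 = (0.3550·65 + 0.7475·80 + 0.4100·85) / 0.378875 = 117.725 / 0.378875 ≈ 310.72
  x_3 = (0.1975·65 + 0.3625·80 + 0.6550·85) / 0.378875 = 97.5125 / 0.378875 ≈ 257.37

x_1 = 189.57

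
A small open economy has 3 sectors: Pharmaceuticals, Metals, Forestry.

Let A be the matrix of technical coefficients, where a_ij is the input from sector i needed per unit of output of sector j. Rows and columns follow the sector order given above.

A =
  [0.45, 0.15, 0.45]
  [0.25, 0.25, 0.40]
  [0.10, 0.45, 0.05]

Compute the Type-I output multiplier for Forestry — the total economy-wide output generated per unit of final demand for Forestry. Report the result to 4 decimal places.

m_3 = 6.6217

I − A =
  [   0.55    -0.15    -0.45]
  [  -0.25     0.75    -0.40]
  [  -0.10    -0.45     0.95]
Cofactors of I−A, C_ij = (−1)^(i+j)·(minor ij) (rows/columns in the sector order above):
  C_11 = (0.75)(0.95) − (-0.40)(-0.45) = 0.5325
  C_12 = −[(-0.25)(0.95) − (-0.40)(-0.10)] = 0.2775
  C_13 = (-0.25)(-0.45) − (0.75)(-0.10) = 0.1875
  C_21 = −[(-0.15)(0.95) − (-0.45)(-0.45)] = 0.3450
  C_22 = (0.55)(0.95) − (-0.45)(-0.10) = 0.4775
  C_23 = −[(0.55)(-0.45) − (-0.15)(-0.10)] = 0.2625
  C_31 = (-0.15)(-0.40) − (-0.45)(0.75) = 0.3975
  C_32 = −[(0.55)(-0.40) − (-0.45)(-0.25)] = 0.3325
  C_33 = (0.55)(0.75) − (-0.15)(-0.25) = 0.3750
det(I−A) = Σ_j (I−A)_1j·C_1j = (0.55)(0.5325) + (-0.15)(0.2775) + (-0.45)(0.1875) = 0.166875
adj(I−A) = Cᵀ =
  [ 0.5325   0.3450   0.3975]
  [ 0.2775   0.4775   0.3325]
  [ 0.1875   0.2625   0.3750]
(I − A)⁻¹ = adj(I−A) / det(I−A) ≈
  [   3.19101     2.06742     2.38202]
  [   1.66292     2.86142     1.99251]
  [   1.12360     1.57303     2.24719]
The output multiplier for sector j is the column-j sum of the Leontief inverse (I − A)⁻¹ = adj(I−A) / det(I−A).
Column 3 of adj(I−A): (0.3975, 0.3325, 0.3750); det(I−A) = 0.166875.
m_3 = (0.3975 + 0.3325 + 0.3750) / 0.166875 = 1.105 / 0.166875 ≈ 6.6217.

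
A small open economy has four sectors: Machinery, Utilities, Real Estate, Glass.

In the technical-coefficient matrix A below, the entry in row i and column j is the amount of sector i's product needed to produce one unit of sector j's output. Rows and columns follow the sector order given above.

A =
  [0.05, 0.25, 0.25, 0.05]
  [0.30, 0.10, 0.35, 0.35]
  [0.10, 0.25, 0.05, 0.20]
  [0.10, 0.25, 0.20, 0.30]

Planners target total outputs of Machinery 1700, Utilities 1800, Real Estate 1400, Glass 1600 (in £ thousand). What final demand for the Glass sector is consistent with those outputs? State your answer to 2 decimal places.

d_G = 220.00

I − A =
  [   0.95    -0.25    -0.25    -0.05]
  [  -0.30     0.90    -0.35    -0.35]
  [  -0.10    -0.25     0.95    -0.20]
  [  -0.10    -0.25    -0.20     0.70]
d = (I − A) x:
  d_M = (+0.95)·1700 + (-0.25)·1800 + (-0.25)·1400 + (-0.05)·1600 = 735.00
  d_U = (-0.30)·1700 + (+0.90)·1800 + (-0.35)·1400 + (-0.35)·1600 = 60.00
  d_R = (-0.10)·1700 + (-0.25)·1800 + (+0.95)·1400 + (-0.20)·1600 = 390.00
  d_G = (-0.10)·1700 + (-0.25)·1800 + (-0.20)·1400 + (+0.70)·1600 = 220.00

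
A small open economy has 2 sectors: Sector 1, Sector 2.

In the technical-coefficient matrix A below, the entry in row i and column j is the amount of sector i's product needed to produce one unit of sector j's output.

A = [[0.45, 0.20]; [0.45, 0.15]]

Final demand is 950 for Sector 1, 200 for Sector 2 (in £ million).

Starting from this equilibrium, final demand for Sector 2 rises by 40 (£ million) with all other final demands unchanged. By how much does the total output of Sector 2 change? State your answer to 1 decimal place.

I − A =
  [   0.55    -0.20]
  [  -0.45     0.85]
det(I−A) = (0.55)(0.85) − (-0.20)(-0.45) = 0.3775
adj(I−A) = [[0.85, 0.20], [0.45, 0.55]]
(I − A)⁻¹ = adj(I−A) / det(I−A) ≈
  [   2.2517     0.5298]
  [   1.1921     1.4570]
Δx = (I − A)⁻¹ Δd with Δd having +40 in the Sector 2 component and 0 elsewhere.
So Δx_2 = L_22 · (+40), where L_22 = adj(I−A)_22 / det(I−A) = 0.55 / 0.3775.
Δx_2 = 0.55 × (+40) / 0.3775 = 22.00 / 0.3775 ≈ 58.3.

Δx_2 = 58.3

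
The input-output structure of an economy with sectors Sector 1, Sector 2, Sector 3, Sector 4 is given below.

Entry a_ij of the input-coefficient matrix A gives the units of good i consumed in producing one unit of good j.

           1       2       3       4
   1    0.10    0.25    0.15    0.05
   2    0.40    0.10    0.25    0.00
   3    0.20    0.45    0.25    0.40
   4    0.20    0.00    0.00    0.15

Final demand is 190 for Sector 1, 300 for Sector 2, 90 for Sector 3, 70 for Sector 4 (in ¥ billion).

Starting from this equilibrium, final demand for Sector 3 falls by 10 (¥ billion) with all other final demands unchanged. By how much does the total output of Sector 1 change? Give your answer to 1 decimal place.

Δx_1 = -5.8

I − A =
  [   0.90    -0.25    -0.15    -0.05]
  [  -0.40     0.90    -0.25     0.00]
  [  -0.20    -0.45     0.75    -0.40]
  [  -0.20     0.00     0.00     0.85]
Compute the cofactors C_ij = (−1)^(i+j)·(3×3 minor ij) of I−A; the adjugate is their transpose:
adj(I−A) = Cᵀ =
  [ 0.478125   0.216750   0.167875   0.107125]
  [ 0.317500   0.528750   0.239750   0.131500]
  [ 0.378000   0.402250   0.594500   0.302000]
  [ 0.112500   0.051000   0.039500   0.364750]
det(I−A) = Σ_j (I−A)_1j·C_1j = (0.90)(0.478125) + (-0.25)(0.317500) + (-0.15)(0.378000) + (-0.05)(0.112500) = 0.2886125
(I − A)⁻¹ = adj(I−A) / det(I−A) ≈
  [   1.6566     0.7510     0.5817     0.3712]
  [   1.1001     1.8320     0.8307     0.4556]
  [   1.3097     1.3937     2.0599     1.0464]
  [   0.3898     0.1767     0.1369     1.2638]
Δx = (I − A)⁻¹ Δd with Δd having -10 in the Sector 3 component and 0 elsewhere.
So Δx_1 = L_13 · (-10), where L_13 = adj(I−A)_13 / det(I−A) = 0.167875 / 0.2886125.
Δx_1 = 0.167875 × (-10) / 0.2886125 = -1.67875 / 0.2886125 ≈ -5.8.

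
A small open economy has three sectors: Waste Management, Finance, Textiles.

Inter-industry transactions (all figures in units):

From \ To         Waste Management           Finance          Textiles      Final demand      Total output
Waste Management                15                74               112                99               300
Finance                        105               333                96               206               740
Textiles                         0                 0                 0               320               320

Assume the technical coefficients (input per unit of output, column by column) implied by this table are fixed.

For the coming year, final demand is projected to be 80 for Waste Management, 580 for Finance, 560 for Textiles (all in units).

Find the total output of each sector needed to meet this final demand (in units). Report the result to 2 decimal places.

x_W = 464.82, x_F = 1655.79, x_T = 560.00

Technical coefficients a_ij = z_ij / X_j:
  a_WW = 15/300 = 0.05, a_FW = 105/300 = 0.35, a_TW = 0/300 = 0.00
  a_WF = 74/740 = 0.10, a_FF = 333/740 = 0.45, a_TF = 0/740 = 0.00
  a_WT = 112/320 = 0.35, a_FT = 96/320 = 0.30, a_TT = 0/320 = 0.00
I − A =
  [   0.95    -0.10    -0.35]
  [  -0.35     0.55    -0.30]
  [   0.00     0.00     1.00]
Cofactors of I−A, C_ij = (−1)^(i+j)·(minor ij) (rows/columns in the sector order above):
  C_11 = (0.55)(1.00) − (-0.30)(0.00) = 0.5500
  C_12 = −[(-0.35)(1.00) − (-0.30)(0.00)] = 0.3500
  C_13 = (-0.35)(0.00) − (0.55)(0.00) = 0.0000
  C_21 = −[(-0.10)(1.00) − (-0.35)(0.00)] = 0.1000
  C_22 = (0.95)(1.00) − (-0.35)(0.00) = 0.9500
  C_23 = −[(0.95)(0.00) − (-0.10)(0.00)] = 0.0000
  C_31 = (-0.10)(-0.30) − (-0.35)(0.55) = 0.2225
  C_32 = −[(0.95)(-0.30) − (-0.35)(-0.35)] = 0.4075
  C_33 = (0.95)(0.55) − (-0.10)(-0.35) = 0.4875
det(I−A) = Σ_j (I−A)_1j·C_1j = (0.95)(0.5500) + (-0.10)(0.3500) + (-0.35)(0.0000) = 0.4875
adj(I−A) = Cᵀ =
  [ 0.5500   0.1000   0.2225]
  [ 0.3500   0.9500   0.4075]
  [ 0.0000   0.0000   0.4875]
(I − A)⁻¹ = adj(I−A) / det(I−A) ≈
  [   1.1282     0.2051     0.4564]
  [   0.7179     1.9487     0.8359]
  [   0.0000     0.0000     1.0000]
x = (I − A)⁻¹ d = adj(I−A)·d / det(I−A), with det(I−A) = 0.4875:
  x_W = (0.5500·80 + 0.1000·580 + 0.2225·560) / 0.4875 = 226.60 / 0.4875 ≈ 464.82
  x_F = (0.3500·80 + 0.9500·580 + 0.4075·560) / 0.4875 = 807.20 / 0.4875 ≈ 1655.79
  x_T = (0.0000·80 + 0.0000·580 + 0.4875·560) / 0.4875 = 273.00 / 0.4875 = 560.00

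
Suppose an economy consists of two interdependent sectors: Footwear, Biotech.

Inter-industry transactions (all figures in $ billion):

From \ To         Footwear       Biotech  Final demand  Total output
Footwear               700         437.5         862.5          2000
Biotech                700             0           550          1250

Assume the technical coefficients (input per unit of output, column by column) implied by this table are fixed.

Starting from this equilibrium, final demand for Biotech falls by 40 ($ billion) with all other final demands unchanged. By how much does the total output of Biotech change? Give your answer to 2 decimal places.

Technical coefficients a_ij = z_ij / X_j:
  a_11 = 700/2000 = 0.35, a_21 = 700/2000 = 0.35
  a_12 = 437.5/1250 = 0.35, a_22 = 0/1250 = 0.00
I − A =
  [   0.65    -0.35]
  [  -0.35     1.00]
det(I−A) = (0.65)(1.00) − (-0.35)(-0.35) = 0.5275
adj(I−A) = [[1.00, 0.35], [0.35, 0.65]]
(I − A)⁻¹ = adj(I−A) / det(I−A) ≈
  [   1.8957     0.6635]
  [   0.6635     1.2322]
Δx = (I − A)⁻¹ Δd with Δd having -40 in the Biotech component and 0 elsewhere.
So Δx_2 = L_22 · (-40), where L_22 = adj(I−A)_22 / det(I−A) = 0.65 / 0.5275.
Δx_2 = 0.65 × (-40) / 0.5275 = -26.00 / 0.5275 ≈ -49.29.

Δx_2 = -49.29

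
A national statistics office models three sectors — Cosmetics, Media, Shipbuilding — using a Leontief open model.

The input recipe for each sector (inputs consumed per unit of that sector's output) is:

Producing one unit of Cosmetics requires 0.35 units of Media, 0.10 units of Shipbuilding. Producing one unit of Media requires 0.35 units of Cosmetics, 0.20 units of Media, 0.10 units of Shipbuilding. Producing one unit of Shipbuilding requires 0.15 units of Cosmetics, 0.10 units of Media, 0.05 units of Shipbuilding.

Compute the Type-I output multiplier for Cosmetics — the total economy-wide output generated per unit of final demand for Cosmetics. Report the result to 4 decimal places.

I − A =
  [   1.00    -0.35    -0.15]
  [  -0.35     0.80    -0.10]
  [  -0.10    -0.10     0.95]
Cofactors of I−A, C_ij = (−1)^(i+j)·(minor ij) (rows/columns in the sector order above):
  C_11 = (0.80)(0.95) − (-0.10)(-0.10) = 0.7500
  C_12 = −[(-0.35)(0.95) − (-0.10)(-0.10)] = 0.3425
  C_13 = (-0.35)(-0.10) − (0.80)(-0.10) = 0.1150
  C_21 = −[(-0.35)(0.95) − (-0.15)(-0.10)] = 0.3475
  C_22 = (1.00)(0.95) − (-0.15)(-0.10) = 0.9350
  C_23 = −[(1.00)(-0.10) − (-0.35)(-0.10)] = 0.1350
  C_31 = (-0.35)(-0.10) − (-0.15)(0.80) = 0.1550
  C_32 = −[(1.00)(-0.10) − (-0.15)(-0.35)] = 0.1525
  C_33 = (1.00)(0.80) − (-0.35)(-0.35) = 0.6775
det(I−A) = Σ_j (I−A)_1j·C_1j = (1.00)(0.7500) + (-0.35)(0.3425) + (-0.15)(0.1150) = 0.612875
adj(I−A) = Cᵀ =
  [ 0.7500   0.3475   0.1550]
  [ 0.3425   0.9350   0.1525]
  [ 0.1150   0.1350   0.6775]
(I − A)⁻¹ = adj(I−A) / det(I−A) ≈
  [   1.22374     0.56700     0.25291]
  [   0.55884     1.52560     0.24883]
  [   0.18764     0.22027     1.10545]
The output multiplier for sector j is the column-j sum of the Leontief inverse (I − A)⁻¹ = adj(I−A) / det(I−A).
Column C of adj(I−A): (0.7500, 0.3425, 0.1150); det(I−A) = 0.612875.
m_C = (0.7500 + 0.3425 + 0.1150) / 0.612875 = 1.2075 / 0.612875 ≈ 1.9702.

m_C = 1.9702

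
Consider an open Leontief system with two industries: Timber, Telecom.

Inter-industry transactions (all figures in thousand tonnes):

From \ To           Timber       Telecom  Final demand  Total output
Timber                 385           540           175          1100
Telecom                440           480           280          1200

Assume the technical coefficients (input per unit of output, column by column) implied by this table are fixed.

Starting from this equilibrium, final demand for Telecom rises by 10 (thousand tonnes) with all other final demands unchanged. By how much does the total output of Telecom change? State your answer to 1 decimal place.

Technical coefficients a_ij = z_ij / X_j:
  a_11 = 385/1100 = 0.35, a_21 = 440/1100 = 0.40
  a_12 = 540/1200 = 0.45, a_22 = 480/1200 = 0.40
I − A =
  [   0.65    -0.45]
  [  -0.40     0.60]
det(I−A) = (0.65)(0.60) − (-0.45)(-0.40) = 0.2100
adj(I−A) = [[0.60, 0.45], [0.40, 0.65]]
(I − A)⁻¹ = adj(I−A) / det(I−A) ≈
  [   2.8571     2.1429]
  [   1.9048     3.0952]
Δx = (I − A)⁻¹ Δd with Δd having +10 in the Telecom component and 0 elsewhere.
So Δx_2 = L_22 · (+10), where L_22 = adj(I−A)_22 / det(I−A) = 0.65 / 0.2100.
Δx_2 = 0.65 × (+10) / 0.2100 = 6.50 / 0.2100 ≈ 31.0.

Δx_2 = 31.0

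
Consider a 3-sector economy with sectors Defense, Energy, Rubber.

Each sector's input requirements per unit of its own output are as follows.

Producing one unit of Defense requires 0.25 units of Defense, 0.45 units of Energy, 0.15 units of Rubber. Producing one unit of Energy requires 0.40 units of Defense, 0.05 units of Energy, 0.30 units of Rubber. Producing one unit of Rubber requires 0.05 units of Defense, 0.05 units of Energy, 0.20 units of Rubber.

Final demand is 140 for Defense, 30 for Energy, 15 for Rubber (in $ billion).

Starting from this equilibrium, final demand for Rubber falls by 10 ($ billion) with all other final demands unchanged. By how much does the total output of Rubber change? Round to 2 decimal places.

I − A =
  [   0.75    -0.40    -0.05]
  [  -0.45     0.95    -0.05]
  [  -0.15    -0.30     0.80]
Cofactors of I−A, C_ij = (−1)^(i+j)·(minor ij) (rows/columns in the sector order above):
  C_11 = (0.95)(0.80) − (-0.05)(-0.30) = 0.7450
  C_12 = −[(-0.45)(0.80) − (-0.05)(-0.15)] = 0.3675
  C_13 = (-0.45)(-0.30) − (0.95)(-0.15) = 0.2775
  C_21 = −[(-0.40)(0.80) − (-0.05)(-0.30)] = 0.3350
  C_22 = (0.75)(0.80) − (-0.05)(-0.15) = 0.5925
  C_23 = −[(0.75)(-0.30) − (-0.40)(-0.15)] = 0.2850
  C_31 = (-0.40)(-0.05) − (-0.05)(0.95) = 0.0675
  C_32 = −[(0.75)(-0.05) − (-0.05)(-0.45)] = 0.0600
  C_33 = (0.75)(0.95) − (-0.40)(-0.45) = 0.5325
det(I−A) = Σ_j (I−A)_1j·C_1j = (0.75)(0.7450) + (-0.40)(0.3675) + (-0.05)(0.2775) = 0.397875
adj(I−A) = Cᵀ =
  [ 0.7450   0.3350   0.0675]
  [ 0.3675   0.5925   0.0600]
  [ 0.2775   0.2850   0.5325]
(I − A)⁻¹ = adj(I−A) / det(I−A) ≈
  [   1.8724     0.8420     0.1697]
  [   0.9237     1.4892     0.1508]
  [   0.6975     0.7163     1.3384]
Δx = (I − A)⁻¹ Δd with Δd having -10 in the Rubber component and 0 elsewhere.
So Δx_3 = L_33 · (-10), where L_33 = adj(I−A)_33 / det(I−A) = 0.5325 / 0.397875.
Δx_3 = 0.5325 × (-10) / 0.397875 = -5.325 / 0.397875 ≈ -13.38.

Δx_3 = -13.38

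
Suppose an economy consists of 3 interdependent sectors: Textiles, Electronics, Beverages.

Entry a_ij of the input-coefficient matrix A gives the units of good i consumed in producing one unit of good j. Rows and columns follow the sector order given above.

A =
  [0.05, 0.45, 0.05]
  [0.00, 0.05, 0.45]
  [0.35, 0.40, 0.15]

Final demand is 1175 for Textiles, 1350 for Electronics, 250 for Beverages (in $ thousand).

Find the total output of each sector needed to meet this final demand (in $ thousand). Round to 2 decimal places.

I − A =
  [   0.95    -0.45    -0.05]
  [   0.00     0.95    -0.45]
  [  -0.35    -0.40     0.85]
Cofactors of I−A, C_ij = (−1)^(i+j)·(minor ij) (rows/columns in the sector order above):
  C_11 = (0.95)(0.85) − (-0.45)(-0.40) = 0.6275
  C_12 = −[(0.00)(0.85) − (-0.45)(-0.35)] = 0.1575
  C_13 = (0.00)(-0.40) − (0.95)(-0.35) = 0.3325
  C_21 = −[(-0.45)(0.85) − (-0.05)(-0.40)] = 0.4025
  C_22 = (0.95)(0.85) − (-0.05)(-0.35) = 0.7900
  C_23 = −[(0.95)(-0.40) − (-0.45)(-0.35)] = 0.5375
  C_31 = (-0.45)(-0.45) − (-0.05)(0.95) = 0.2500
  C_32 = −[(0.95)(-0.45) − (-0.05)(0.00)] = 0.4275
  C_33 = (0.95)(0.95) − (-0.45)(0.00) = 0.9025
det(I−A) = Σ_j (I−A)_1j·C_1j = (0.95)(0.6275) + (-0.45)(0.1575) + (-0.05)(0.3325) = 0.508625
adj(I−A) = Cᵀ =
  [ 0.6275   0.4025   0.2500]
  [ 0.1575   0.7900   0.4275]
  [ 0.3325   0.5375   0.9025]
(I − A)⁻¹ = adj(I−A) / det(I−A) ≈
  [   1.2337     0.7913     0.4915]
  [   0.3097     1.5532     0.8405]
  [   0.6537     1.0568     1.7744]
x = (I − A)⁻¹ d = adj(I−A)·d / det(I−A), with det(I−A) = 0.508625:
  x_1 = (0.6275·1175 + 0.4025·1350 + 0.2500·250) / 0.508625 = 1343.1875 / 0.508625 ≈ 2640.82
  x_2 = (0.1575·1175 + 0.7900·1350 + 0.4275·250) / 0.508625 = 1358.4375 / 0.508625 ≈ 2670.80
  x_3 = (0.3325·1175 + 0.5375·1350 + 0.9025·250) / 0.508625 = 1341.9375 / 0.508625 ≈ 2638.36

x_1 = 2640.82, x_2 = 2670.80, x_3 = 2638.36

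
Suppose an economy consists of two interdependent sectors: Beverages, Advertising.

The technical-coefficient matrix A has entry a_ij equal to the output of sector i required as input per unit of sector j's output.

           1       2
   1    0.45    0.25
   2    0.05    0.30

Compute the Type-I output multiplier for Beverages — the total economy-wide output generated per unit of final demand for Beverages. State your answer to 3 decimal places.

m_1 = 2.013

I − A =
  [   0.55    -0.25]
  [  -0.05     0.70]
det(I−A) = (0.55)(0.70) − (-0.25)(-0.05) = 0.3725
adj(I−A) = [[0.70, 0.25], [0.05, 0.55]]
(I − A)⁻¹ = adj(I−A) / det(I−A) ≈
  [   1.8792     0.6711]
  [   0.1342     1.4765]
The output multiplier for sector j is the column-j sum of the Leontief inverse (I − A)⁻¹ = adj(I−A) / det(I−A).
Column 1 of adj(I−A): (0.70, 0.05); det(I−A) = 0.3725.
m_1 = (0.70 + 0.05) / 0.3725 = 0.75 / 0.3725 ≈ 2.013.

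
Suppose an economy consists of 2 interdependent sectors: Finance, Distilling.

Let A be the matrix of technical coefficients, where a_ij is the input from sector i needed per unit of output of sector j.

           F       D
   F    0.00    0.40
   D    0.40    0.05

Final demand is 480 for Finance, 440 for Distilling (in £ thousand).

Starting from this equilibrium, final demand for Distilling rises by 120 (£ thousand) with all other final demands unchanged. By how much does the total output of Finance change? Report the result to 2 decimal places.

I − A =
  [   1.00    -0.40]
  [  -0.40     0.95]
det(I−A) = (1.00)(0.95) − (-0.40)(-0.40) = 0.7900
adj(I−A) = [[0.95, 0.40], [0.40, 1.00]]
(I − A)⁻¹ = adj(I−A) / det(I−A) ≈
  [   1.2025     0.5063]
  [   0.5063     1.2658]
Δx = (I − A)⁻¹ Δd with Δd having +120 in the Distilling component and 0 elsewhere.
So Δx_F = L_FD · (+120), where L_FD = adj(I−A)_FD / det(I−A) = 0.40 / 0.7900.
Δx_F = 0.40 × (+120) / 0.7900 = 48.00 / 0.7900 ≈ 60.76.

Δx_F = 60.76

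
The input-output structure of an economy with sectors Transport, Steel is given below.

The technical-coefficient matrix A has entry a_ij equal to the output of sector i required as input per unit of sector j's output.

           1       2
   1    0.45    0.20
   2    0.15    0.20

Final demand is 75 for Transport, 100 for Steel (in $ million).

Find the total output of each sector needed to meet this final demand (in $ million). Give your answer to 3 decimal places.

I − A =
  [   0.55    -0.20]
  [  -0.15     0.80]
det(I−A) = (0.55)(0.80) − (-0.20)(-0.15) = 0.4100
adj(I−A) = [[0.80, 0.20], [0.15, 0.55]]
(I − A)⁻¹ = adj(I−A) / det(I−A) ≈
  [   1.9512     0.4878]
  [   0.3659     1.3415]
x = (I − A)⁻¹ d = adj(I−A)·d / det(I−A), with det(I−A) = 0.4100:
  x_1 = (0.80·75 + 0.20·100) / 0.4100 = 80.00 / 0.4100 ≈ 195.122
  x_2 = (0.15·75 + 0.55·100) / 0.4100 = 66.25 / 0.4100 ≈ 161.585

x_1 = 195.122, x_2 = 161.585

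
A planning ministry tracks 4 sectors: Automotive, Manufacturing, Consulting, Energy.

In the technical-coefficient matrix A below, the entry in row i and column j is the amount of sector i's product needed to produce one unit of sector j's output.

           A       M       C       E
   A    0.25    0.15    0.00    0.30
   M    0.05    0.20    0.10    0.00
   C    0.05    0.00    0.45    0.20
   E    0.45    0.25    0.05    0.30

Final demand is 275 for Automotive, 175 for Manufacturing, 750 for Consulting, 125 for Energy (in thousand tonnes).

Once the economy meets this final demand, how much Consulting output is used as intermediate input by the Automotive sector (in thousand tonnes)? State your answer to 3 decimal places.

z_CA = 44.627

I − A =
  [   0.75    -0.15     0.00    -0.30]
  [  -0.05     0.80    -0.10     0.00]
  [  -0.05     0.00     0.55    -0.20]
  [  -0.45    -0.25    -0.05     0.70]
Compute the cofactors C_ij = (−1)^(i+j)·(3×3 minor ij) of I−A; the adjugate is their transpose:
adj(I−A) = Cᵀ =
  [ 0.295000   0.097500   0.030000   0.135000]
  [ 0.031250   0.206250   0.039750   0.024750]
  [ 0.102500   0.060000   0.303000   0.130500]
  [ 0.208125   0.140625   0.055125   0.325125]
det(I−A) = Σ_j (I−A)_1j·C_1j = (0.75)(0.295000) + (-0.15)(0.031250) + (0.00)(0.102500) + (-0.30)(0.208125) = 0.154125
(I − A)⁻¹ = adj(I−A) / det(I−A) ≈
  [   1.9140     0.6326     0.1946     0.8759]
  [   0.2028     1.3382     0.2579     0.1606]
  [   0.6650     0.3893     1.9659     0.8467]
  [   1.3504     0.9124     0.3577     2.1095]
First solve x = (I − A)⁻¹ d = adj(I−A)·d / det(I−A); in particular x_A = (0.295000·275 + 0.097500·175 + 0.030000·750 + 0.135000·125) / 0.154125 = 137.5625 / 0.154125 ≈ 892.53852.
Intermediate flow from C to A: z_CA = a_CA · x_A = 0.05 × 137.5625 / 0.154125 = 6.878125 / 0.154125 ≈ 44.627.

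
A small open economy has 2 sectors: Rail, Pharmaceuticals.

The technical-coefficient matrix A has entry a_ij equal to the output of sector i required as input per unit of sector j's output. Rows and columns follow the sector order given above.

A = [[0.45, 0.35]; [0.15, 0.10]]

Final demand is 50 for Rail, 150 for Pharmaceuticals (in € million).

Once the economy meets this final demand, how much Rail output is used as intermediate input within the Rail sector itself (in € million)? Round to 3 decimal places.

z_11 = 99.153

I − A =
  [   0.55    -0.35]
  [  -0.15     0.90]
det(I−A) = (0.55)(0.90) − (-0.35)(-0.15) = 0.4425
adj(I−A) = [[0.90, 0.35], [0.15, 0.55]]
(I − A)⁻¹ = adj(I−A) / det(I−A) ≈
  [   2.0339     0.7910]
  [   0.3390     1.2429]
First solve x = (I − A)⁻¹ d = adj(I−A)·d / det(I−A); in particular x_1 = (0.90·50 + 0.35·150) / 0.4425 = 97.50 / 0.4425 ≈ 220.33898.
Intermediate flow from 1 to 1: z_11 = a_11 · x_1 = 0.45 × 97.50 / 0.4425 = 43.875 / 0.4425 ≈ 99.153.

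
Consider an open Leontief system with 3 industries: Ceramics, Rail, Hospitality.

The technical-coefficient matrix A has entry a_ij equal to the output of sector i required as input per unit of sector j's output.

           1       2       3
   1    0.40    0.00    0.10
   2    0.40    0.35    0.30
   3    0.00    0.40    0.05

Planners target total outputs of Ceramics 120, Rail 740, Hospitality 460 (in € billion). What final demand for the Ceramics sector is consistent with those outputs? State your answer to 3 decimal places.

d_1 = 26.000

I − A =
  [   0.60     0.00    -0.10]
  [  -0.40     0.65    -0.30]
  [   0.00    -0.40     0.95]
d = (I − A) x:
  d_1 = (+0.60)·120 + (+0.00)·740 + (-0.10)·460 = 26.000
  d_2 = (-0.40)·120 + (+0.65)·740 + (-0.30)·460 = 295.000
  d_3 = (+0.00)·120 + (-0.40)·740 + (+0.95)·460 = 141.000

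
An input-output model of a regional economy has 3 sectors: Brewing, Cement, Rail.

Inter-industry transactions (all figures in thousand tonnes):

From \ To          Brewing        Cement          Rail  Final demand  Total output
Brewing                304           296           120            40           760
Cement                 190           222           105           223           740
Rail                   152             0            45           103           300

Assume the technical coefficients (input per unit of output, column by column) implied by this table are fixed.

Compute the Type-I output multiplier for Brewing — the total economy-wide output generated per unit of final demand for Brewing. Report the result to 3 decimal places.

Technical coefficients a_ij = z_ij / X_j:
  a_11 = 304/760 = 0.40, a_21 = 190/760 = 0.25, a_31 = 152/760 = 0.20
  a_12 = 296/740 = 0.40, a_22 = 222/740 = 0.30, a_32 = 0/740 = 0.00
  a_13 = 120/300 = 0.40, a_23 = 105/300 = 0.35, a_33 = 45/300 = 0.15
I − A =
  [   0.60    -0.40    -0.40]
  [  -0.25     0.70    -0.35]
  [  -0.20     0.00     0.85]
Cofactors of I−A, C_ij = (−1)^(i+j)·(minor ij) (rows/columns in the sector order above):
  C_11 = (0.70)(0.85) − (-0.35)(0.00) = 0.5950
  C_12 = −[(-0.25)(0.85) − (-0.35)(-0.20)] = 0.2825
  C_13 = (-0.25)(0.00) − (0.70)(-0.20) = 0.1400
  C_21 = −[(-0.40)(0.85) − (-0.40)(0.00)] = 0.3400
  C_22 = (0.60)(0.85) − (-0.40)(-0.20) = 0.4300
  C_23 = −[(0.60)(0.00) − (-0.40)(-0.20)] = 0.0800
  C_31 = (-0.40)(-0.35) − (-0.40)(0.70) = 0.4200
  C_32 = −[(0.60)(-0.35) − (-0.40)(-0.25)] = 0.3100
  C_33 = (0.60)(0.70) − (-0.40)(-0.25) = 0.3200
det(I−A) = Σ_j (I−A)_1j·C_1j = (0.60)(0.5950) + (-0.40)(0.2825) + (-0.40)(0.1400) = 0.1880
adj(I−A) = Cᵀ =
  [ 0.5950   0.3400   0.4200]
  [ 0.2825   0.4300   0.3100]
  [ 0.1400   0.0800   0.3200]
(I − A)⁻¹ = adj(I−A) / det(I−A) ≈
  [   3.1649     1.8085     2.2340]
  [   1.5027     2.2872     1.6489]
  [   0.7447     0.4255     1.7021]
The output multiplier for sector j is the column-j sum of the Leontief inverse (I − A)⁻¹ = adj(I−A) / det(I−A).
Column 1 of adj(I−A): (0.5950, 0.2825, 0.1400); det(I−A) = 0.1880.
m_1 = (0.5950 + 0.2825 + 0.1400) / 0.1880 = 1.0175 / 0.1880 ≈ 5.412.

m_1 = 5.412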